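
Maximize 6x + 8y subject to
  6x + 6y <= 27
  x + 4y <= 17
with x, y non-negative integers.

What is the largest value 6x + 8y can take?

32

Relaxing integrality, the LP optimum is 35.33 at (x,y) = (0.333, 4.17), which is not an integer point.
(x,y)=(0,4) is feasible, giving 32.
(x,y)=(1,3) is feasible, giving 30.
(x,y)=(0,3) is feasible, giving 24.
No feasible integer point exceeds 32.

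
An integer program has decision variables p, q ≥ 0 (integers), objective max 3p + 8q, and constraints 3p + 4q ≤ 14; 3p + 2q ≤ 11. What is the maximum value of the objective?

The continuous relaxation peaks at (0, 3.5) with value 28.00; rounding to a feasible lattice point costs some objective.
(p,q)=(0,3): 3·0+4·3=12≤14, 3·0+2·3=6≤11, objective 24.
(p,q)=(1,2): 3·1+4·2=11≤14, 3·1+2·2=7≤11, objective 19.
The best lattice point is (0,3), giving 24.

24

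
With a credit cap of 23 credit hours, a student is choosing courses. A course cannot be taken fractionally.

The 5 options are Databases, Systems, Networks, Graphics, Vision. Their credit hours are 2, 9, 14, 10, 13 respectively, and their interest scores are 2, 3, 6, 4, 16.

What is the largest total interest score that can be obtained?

20

Graphics + Vision: credit hours 10 + 13 = 23 ≤ 23, interest score 4 + 16 = 20.
Databases + Vision: credit hours 2 + 13 = 15 ≤ 23, interest score 2 + 16 = 18.
Systems + Vision: credit hours 9 + 13 = 22 ≤ 23, interest score 3 + 16 = 19.
Best is Graphics and Vision with total interest score 20.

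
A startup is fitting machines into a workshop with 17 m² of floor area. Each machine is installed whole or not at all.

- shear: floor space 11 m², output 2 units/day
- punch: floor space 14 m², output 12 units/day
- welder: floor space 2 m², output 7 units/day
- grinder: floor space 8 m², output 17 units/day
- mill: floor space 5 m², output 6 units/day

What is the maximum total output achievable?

Allowing fractional choices, the relaxed optimum would be about 31.7, but machines are indivisible.
welder + grinder: floor space 2 + 8 = 10 ≤ 17, output 7 + 17 = 24.
welder + grinder + mill: floor space 2 + 8 + 5 = 15 ≤ 17, output 7 + 17 + 6 = 30.
grinder + mill: floor space 8 + 5 = 13 ≤ 17, output 17 + 6 = 23.
Best is welder, grinder, and mill with total output 30.

30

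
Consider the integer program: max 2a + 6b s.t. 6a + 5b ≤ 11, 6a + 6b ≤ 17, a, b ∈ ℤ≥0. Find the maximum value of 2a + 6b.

12

(a,b)=(0,2) is feasible, giving 12.
(a,b)=(1,1) is feasible, giving 8.
Maximum is 12 at (a,b)=(0,2).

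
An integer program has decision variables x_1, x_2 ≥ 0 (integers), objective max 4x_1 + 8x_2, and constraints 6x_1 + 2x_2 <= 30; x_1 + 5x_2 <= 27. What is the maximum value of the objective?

Relaxing integrality, the LP optimum is 51.43 at (x_1,x_2) = (3.43, 4.71), which is not an integer point.
(x_1,x_2)=(2,5): 6·2+2·5=22≤30, 1·2+5·5=27≤27, objective 48.
(x_1,x_2)=(3,4): 6·3+2·4=26≤30, 1·3+5·4=23≤27, objective 44.
(x_1,x_2)=(1,5): 6·1+2·5=16≤30, 1·1+5·5=26≤27, objective 44.
No feasible integer point exceeds 48.

48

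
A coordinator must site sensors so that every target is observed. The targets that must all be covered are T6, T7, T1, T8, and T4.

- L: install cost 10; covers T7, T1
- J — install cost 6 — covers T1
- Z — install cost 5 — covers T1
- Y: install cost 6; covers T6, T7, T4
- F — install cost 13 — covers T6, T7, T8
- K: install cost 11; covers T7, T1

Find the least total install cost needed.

24

This is a weighted set-cover instance.
Choose Z, Y, and F: together they cover T6, T7, T1, T8, T4 — every target.
Total install cost: 5 + 6 + 13 = 24.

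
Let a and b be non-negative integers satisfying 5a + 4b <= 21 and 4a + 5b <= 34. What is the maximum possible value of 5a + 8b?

Relaxing integrality, the LP optimum is 42.00 at (a,b) = (0, 5.25), which is not an integer point.
(a,b)=(0,5) is feasible, giving 40.
(a,b)=(1,4) is feasible, giving 37.
(a,b)=(0,4) is feasible, giving 32.
The best lattice point is (0,5), giving 40.

40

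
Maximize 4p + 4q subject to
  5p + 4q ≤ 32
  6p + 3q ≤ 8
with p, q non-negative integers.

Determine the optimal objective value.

(p,q)=(0,2) is feasible, giving 8.
(p,q)=(0,1) is feasible, giving 4.
Maximum is 8 at (p,q)=(0,2).

8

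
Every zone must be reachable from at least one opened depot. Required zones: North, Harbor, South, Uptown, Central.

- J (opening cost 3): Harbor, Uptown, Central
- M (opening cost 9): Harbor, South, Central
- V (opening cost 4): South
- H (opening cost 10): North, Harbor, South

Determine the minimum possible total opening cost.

13

Choose J and H: together they cover North, Harbor, South, Uptown, Central — every zone.
Total opening cost: 3 + 10 = 13.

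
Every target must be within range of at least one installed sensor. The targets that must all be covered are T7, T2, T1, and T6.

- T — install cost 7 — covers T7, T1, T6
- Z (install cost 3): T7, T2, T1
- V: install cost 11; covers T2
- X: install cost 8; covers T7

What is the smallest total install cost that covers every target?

Choose T and Z: together they cover T7, T2, T1, T6 — every target.
Total install cost: 7 + 3 = 10.

10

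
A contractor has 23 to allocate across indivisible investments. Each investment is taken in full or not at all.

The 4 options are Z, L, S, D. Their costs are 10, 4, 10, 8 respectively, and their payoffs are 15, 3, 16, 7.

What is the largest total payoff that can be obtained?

31

L + S + D: cost 4 + 10 + 8 = 22 ≤ 23, payoff 3 + 16 + 7 = 26.
Z + S: cost 10 + 10 = 20 ≤ 23, payoff 15 + 16 = 31.
Best is Z and S with total payoff 31.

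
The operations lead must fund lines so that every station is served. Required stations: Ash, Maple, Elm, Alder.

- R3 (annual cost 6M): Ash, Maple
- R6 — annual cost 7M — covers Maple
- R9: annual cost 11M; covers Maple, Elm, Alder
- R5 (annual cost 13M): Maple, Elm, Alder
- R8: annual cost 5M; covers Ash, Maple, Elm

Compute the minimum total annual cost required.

16

This is an integer covering problem.
Choose R9 and R8: together they cover Ash, Maple, Elm, Alder — every station.
Total annual cost: 11 + 5 = 16.
No cover costs less than 16.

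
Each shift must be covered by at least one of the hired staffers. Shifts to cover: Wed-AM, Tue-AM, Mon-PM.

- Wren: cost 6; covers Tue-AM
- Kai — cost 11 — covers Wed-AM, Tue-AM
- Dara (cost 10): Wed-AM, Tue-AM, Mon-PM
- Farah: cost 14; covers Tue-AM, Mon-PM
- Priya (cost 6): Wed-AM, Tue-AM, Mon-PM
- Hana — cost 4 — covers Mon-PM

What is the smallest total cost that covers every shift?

6

Priya alone covers Wed-AM, Tue-AM, Mon-PM — every shift.
Total cost: 6.
No cover costs less than 6.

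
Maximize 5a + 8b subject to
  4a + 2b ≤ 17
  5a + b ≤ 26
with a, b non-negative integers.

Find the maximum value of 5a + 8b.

64

Relaxing integrality, the LP optimum is 68.00 at (a,b) = (0, 8.5), which is not an integer point.
(a,b)=(0,8): 4·0+2·8=16≤17, 5·0+1·8=8≤26, objective 64.
(a,b)=(0,7): 4·0+2·7=14≤17, 5·0+1·7=7≤26, objective 56.
No feasible integer point exceeds 64.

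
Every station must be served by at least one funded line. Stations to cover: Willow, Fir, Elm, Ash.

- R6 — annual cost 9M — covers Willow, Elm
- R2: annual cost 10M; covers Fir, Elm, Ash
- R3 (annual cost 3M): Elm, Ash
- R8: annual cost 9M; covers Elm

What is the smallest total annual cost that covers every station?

19

Choose R6 and R2: together they cover Willow, Fir, Elm, Ash — every station.
Total annual cost: 9 + 10 = 19.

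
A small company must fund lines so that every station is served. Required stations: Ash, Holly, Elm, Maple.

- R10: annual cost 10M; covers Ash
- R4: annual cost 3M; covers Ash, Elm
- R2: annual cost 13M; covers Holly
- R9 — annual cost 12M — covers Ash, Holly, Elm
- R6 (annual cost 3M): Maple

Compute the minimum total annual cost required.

15

The greedy cost-per-new-station heuristic would pick R4, R6, and R9 for 18, but a cheaper cover exists.
Choose R9 and R6: together they cover Ash, Holly, Elm, Maple — every station.
Total annual cost: 12 + 3 = 15.
No cover costs less than 15.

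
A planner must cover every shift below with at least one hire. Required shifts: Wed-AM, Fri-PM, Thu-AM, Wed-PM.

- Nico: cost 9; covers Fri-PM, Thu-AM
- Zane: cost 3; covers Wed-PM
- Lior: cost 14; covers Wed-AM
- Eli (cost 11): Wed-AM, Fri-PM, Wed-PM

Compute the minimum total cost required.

20

This is a weighted set-cover instance.
The greedy cost-per-new-shift heuristic would pick Zane, Nico, and Eli for 23, but a cheaper cover exists.
Choose Nico and Eli: together they cover Wed-AM, Fri-PM, Thu-AM, Wed-PM — every shift.
Total cost: 9 + 11 = 20.
No cover costs less than 20.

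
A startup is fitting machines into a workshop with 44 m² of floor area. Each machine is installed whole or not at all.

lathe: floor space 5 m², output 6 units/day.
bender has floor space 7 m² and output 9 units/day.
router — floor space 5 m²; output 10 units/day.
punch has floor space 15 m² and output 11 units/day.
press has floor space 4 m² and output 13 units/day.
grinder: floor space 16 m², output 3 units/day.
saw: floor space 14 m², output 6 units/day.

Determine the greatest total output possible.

49

Treat it as a binary knapsack problem.
Allowing fractional choices, the relaxed optimum would be about 52.4, but machines are indivisible.
lathe + bender + router + press + saw: floor space 5 + 7 + 5 + 4 + 14 = 35 ≤ 44, output 6 + 9 + 10 + 13 + 6 = 44.
lathe + router + punch + press + saw: floor space 5 + 5 + 15 + 4 + 14 = 43 ≤ 44, output 6 + 10 + 11 + 13 + 6 = 46.
lathe + bender + router + punch + press: floor space 5 + 7 + 5 + 15 + 4 = 36 ≤ 44, output 6 + 9 + 10 + 11 + 13 = 49.
Best is lathe, bender, router, punch, and press with total output 49.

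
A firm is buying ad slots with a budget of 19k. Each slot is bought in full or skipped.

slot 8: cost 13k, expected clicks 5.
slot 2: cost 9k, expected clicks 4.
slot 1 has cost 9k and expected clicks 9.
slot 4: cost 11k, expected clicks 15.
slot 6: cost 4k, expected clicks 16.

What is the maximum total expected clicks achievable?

31

slot 4 + slot 6: cost 11 + 4 = 15 ≤ 19, expected clicks 15 + 16 = 31.
slot 1 + slot 6: cost 9 + 4 = 13 ≤ 19, expected clicks 9 + 16 = 25.
Best is slot 4 and slot 6 with total expected clicks 31.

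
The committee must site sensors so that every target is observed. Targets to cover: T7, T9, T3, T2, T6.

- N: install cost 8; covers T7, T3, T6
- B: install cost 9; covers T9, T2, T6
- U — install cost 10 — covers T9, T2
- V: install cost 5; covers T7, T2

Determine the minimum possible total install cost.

17

This is an integer covering problem.
The greedy cost-per-new-target heuristic would pick V, N, and B for 22, but a cheaper cover exists.
Choose N and B: together they cover T7, T9, T3, T2, T6 — every target.
Total install cost: 8 + 9 = 17.
No cover costs less than 17.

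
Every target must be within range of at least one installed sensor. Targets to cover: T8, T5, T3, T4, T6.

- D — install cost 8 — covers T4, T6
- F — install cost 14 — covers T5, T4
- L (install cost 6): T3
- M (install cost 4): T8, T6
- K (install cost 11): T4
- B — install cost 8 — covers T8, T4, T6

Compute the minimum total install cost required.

24

This is a weighted set-cover instance.
Choose F, L, and M: together they cover T8, T5, T3, T4, T6 — every target.
Total install cost: 14 + 6 + 4 = 24.
No cover costs less than 24.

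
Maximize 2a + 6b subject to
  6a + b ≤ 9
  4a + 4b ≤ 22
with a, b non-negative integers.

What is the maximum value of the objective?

30

Relaxing integrality, the LP optimum is 33.00 at (a,b) = (0, 5.5), which is not an integer point.
(a,b)=(0,5): 6·0+1·5=5≤9, 4·0+4·5=20≤22, objective 30.
(a,b)=(0,4): 6·0+1·4=4≤9, 4·0+4·4=16≤22, objective 24.
No feasible integer point exceeds 30.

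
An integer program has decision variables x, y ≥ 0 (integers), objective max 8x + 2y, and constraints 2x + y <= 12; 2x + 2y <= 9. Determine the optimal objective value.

32

The continuous relaxation peaks at (4.5, 0) with value 36.00; rounding to a feasible lattice point costs some objective.
(x,y)=(4,0): 2·4+1·0=8≤12, 2·4+2·0=8≤9, objective 32.
(x,y)=(3,1): 2·3+1·1=7≤12, 2·3+2·1=8≤9, objective 26.
(x,y)=(3,0): 2·3+1·0=6≤12, 2·3+2·0=6≤9, objective 24.
No feasible integer point exceeds 32.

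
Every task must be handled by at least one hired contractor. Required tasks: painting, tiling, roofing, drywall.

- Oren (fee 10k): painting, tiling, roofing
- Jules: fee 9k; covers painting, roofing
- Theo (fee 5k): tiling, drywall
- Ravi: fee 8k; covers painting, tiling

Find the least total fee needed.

Choose Jules and Theo: together they cover painting, tiling, roofing, drywall — every task.
Total fee: 9 + 5 = 14.
No cover costs less than 14.

14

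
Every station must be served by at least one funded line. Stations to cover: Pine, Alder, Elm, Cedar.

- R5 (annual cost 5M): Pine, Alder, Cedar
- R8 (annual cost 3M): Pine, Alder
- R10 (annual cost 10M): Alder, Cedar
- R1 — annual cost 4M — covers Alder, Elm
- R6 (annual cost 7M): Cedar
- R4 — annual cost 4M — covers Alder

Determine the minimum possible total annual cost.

The greedy cost-per-new-station heuristic would pick R8, R1, and R5 for 12, but a cheaper cover exists.
Choose R5 and R1: together they cover Pine, Alder, Elm, Cedar — every station.
Total annual cost: 5 + 4 = 9.
No cover costs less than 9.

9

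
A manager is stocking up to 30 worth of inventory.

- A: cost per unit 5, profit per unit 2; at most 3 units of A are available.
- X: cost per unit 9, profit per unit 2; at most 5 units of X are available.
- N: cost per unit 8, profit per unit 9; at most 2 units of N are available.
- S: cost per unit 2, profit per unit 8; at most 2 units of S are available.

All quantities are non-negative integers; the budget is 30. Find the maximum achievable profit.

38

1×X, 2×N, and 2×S: cost 29 ≤ 30, profit 1·2 + 2·9 + 2·8 = 36.
2×A, 2×N, and 2×S: cost 30 ≤ 30, profit 2·2 + 2·9 + 2·8 = 38.
Best is 38.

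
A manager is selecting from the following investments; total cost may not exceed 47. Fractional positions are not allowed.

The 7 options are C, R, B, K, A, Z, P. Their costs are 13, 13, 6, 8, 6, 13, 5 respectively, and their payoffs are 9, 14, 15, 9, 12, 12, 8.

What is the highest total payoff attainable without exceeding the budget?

62

Allowing fractional choices, the relaxed optimum would be about 66.3, but investments are indivisible.
R + B + A + Z + P: cost 13 + 6 + 6 + 13 + 5 = 43 ≤ 47, payoff 14 + 15 + 12 + 12 + 8 = 61.
C + R + B + K + A: cost 13 + 13 + 6 + 8 + 6 = 46 ≤ 47, payoff 9 + 14 + 15 + 9 + 12 = 59.
R + B + K + A + Z: cost 13 + 6 + 8 + 6 + 13 = 46 ≤ 47, payoff 14 + 15 + 9 + 12 + 12 = 62.
Best is R, B, K, A, and Z with total payoff 62.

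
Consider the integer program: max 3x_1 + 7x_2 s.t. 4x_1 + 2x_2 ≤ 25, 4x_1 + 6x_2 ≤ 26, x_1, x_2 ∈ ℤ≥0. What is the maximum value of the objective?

(x_1,x_2)=(0,4): 4·0+2·4=8≤25, 4·0+6·4=24≤26, objective 28.
(x_1,x_2)=(1,3): 4·1+2·3=10≤25, 4·1+6·3=22≤26, objective 24.
(x_1,x_2)=(0,3): 4·0+2·3=6≤25, 4·0+6·3=18≤26, objective 21.
The best lattice point is (0,4), giving 28.

28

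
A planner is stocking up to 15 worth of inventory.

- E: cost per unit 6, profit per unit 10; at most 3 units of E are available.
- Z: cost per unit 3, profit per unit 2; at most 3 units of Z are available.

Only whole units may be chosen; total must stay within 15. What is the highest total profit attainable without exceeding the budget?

22

E has the best ratio (10/6); taking only E gives at most 2×10 = 20 (stopped by the cost limit).
Mixing does better — 2×E and 1×Z: cost 15 ≤ 15, profit 2·10 + 1·2 = 22.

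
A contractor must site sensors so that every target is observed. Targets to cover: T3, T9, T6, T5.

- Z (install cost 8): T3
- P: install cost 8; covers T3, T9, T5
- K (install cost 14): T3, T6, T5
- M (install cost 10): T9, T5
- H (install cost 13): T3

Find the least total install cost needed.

Choose P and K: together they cover T3, T9, T6, T5 — every target.
Total install cost: 8 + 14 = 22.
No cover costs less than 22.

22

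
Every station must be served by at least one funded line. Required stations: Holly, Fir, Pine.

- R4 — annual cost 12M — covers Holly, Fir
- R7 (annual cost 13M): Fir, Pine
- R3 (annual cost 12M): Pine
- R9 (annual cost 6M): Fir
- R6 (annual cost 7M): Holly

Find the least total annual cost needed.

This is an integer covering problem.
The greedy cost-per-new-station heuristic would pick R4 and R3 for 24, but a cheaper cover exists.
Choose R7 and R6: together they cover Holly, Fir, Pine — every station.
Total annual cost: 13 + 7 = 20.
No cover costs less than 20.

20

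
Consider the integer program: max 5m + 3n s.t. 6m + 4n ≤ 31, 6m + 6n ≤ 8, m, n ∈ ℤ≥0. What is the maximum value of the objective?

5

(m,n)=(1,0): 6·1+4·0=6≤31, 6·1+6·0=6≤8, objective 5.
(m,n)=(0,1): 6·0+4·1=4≤31, 6·0+6·1=6≤8, objective 3.
(m,n)=(0,0): 6·0+4·0=0≤31, 6·0+6·0=0≤8, objective 0.
No feasible integer point exceeds 5.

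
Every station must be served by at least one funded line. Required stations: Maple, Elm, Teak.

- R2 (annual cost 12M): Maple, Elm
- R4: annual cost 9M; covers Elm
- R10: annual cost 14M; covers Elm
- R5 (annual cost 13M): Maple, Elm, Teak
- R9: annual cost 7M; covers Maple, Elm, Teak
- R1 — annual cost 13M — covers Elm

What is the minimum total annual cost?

7

R9 alone covers Maple, Elm, Teak — every station.
Total annual cost: 7.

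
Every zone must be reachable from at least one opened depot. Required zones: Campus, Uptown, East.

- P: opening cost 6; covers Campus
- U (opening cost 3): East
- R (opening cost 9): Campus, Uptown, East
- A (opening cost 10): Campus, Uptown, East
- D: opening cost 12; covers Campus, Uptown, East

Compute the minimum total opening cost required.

9

R alone covers Campus, Uptown, East — every zone.
Total opening cost: 9.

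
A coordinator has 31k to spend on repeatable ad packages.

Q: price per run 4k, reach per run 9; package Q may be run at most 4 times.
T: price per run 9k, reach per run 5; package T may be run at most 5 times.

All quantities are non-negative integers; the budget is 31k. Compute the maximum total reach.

Q has the best ratio (9/4); taking only Q gives at most 4×9 = 36 (stopped by the supply cap of 4).
Mixing does better — 4×Q and 1×T: price 25 ≤ 31, reach 4·9 + 1·5 = 41.

41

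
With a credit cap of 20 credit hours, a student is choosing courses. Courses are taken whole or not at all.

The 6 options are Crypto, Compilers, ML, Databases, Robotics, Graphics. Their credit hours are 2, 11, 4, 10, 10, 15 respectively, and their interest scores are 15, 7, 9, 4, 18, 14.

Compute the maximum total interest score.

Allowing fractional choices, the relaxed optimum would be about 45.7, but courses are indivisible.
Crypto + Robotics: credit hours 2 + 10 = 12 ≤ 20, interest score 15 + 18 = 33.
Crypto + ML + Robotics: credit hours 2 + 4 + 10 = 16 ≤ 20, interest score 15 + 9 + 18 = 42.
Best is Crypto, ML, and Robotics with total interest score 42.

42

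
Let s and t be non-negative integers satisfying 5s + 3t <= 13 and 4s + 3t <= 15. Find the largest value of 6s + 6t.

The continuous relaxation peaks at (0, 4.33) with value 26.00; rounding to a feasible lattice point costs some objective.
(s,t)=(0,4): 5·0+3·4=12≤13, 4·0+3·4=12≤15, objective 24.
(s,t)=(0,3): 5·0+3·3=9≤13, 4·0+3·3=9≤15, objective 18.
The best lattice point is (0,4), giving 24.

24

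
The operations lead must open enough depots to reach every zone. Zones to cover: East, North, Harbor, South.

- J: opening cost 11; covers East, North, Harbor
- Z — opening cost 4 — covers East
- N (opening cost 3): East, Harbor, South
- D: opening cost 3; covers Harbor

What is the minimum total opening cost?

14

Choose J and N: together they cover East, North, Harbor, South — every zone.
Total opening cost: 11 + 3 = 14.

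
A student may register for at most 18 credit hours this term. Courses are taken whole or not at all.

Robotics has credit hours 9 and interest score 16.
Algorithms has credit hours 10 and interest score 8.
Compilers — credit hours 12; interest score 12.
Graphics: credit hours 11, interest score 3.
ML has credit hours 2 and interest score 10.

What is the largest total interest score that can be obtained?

26

This is an integer program with binary decision variables.
Allowing fractional choices, the relaxed optimum would be about 33.0, but courses are indivisible.
Robotics + ML: credit hours 9 + 2 = 11 ≤ 18, interest score 16 + 10 = 26.
Compilers + ML: credit hours 12 + 2 = 14 ≤ 18, interest score 12 + 10 = 22.
Algorithms + ML: credit hours 10 + 2 = 12 ≤ 18, interest score 8 + 10 = 18.
Best is Robotics and ML with total interest score 26.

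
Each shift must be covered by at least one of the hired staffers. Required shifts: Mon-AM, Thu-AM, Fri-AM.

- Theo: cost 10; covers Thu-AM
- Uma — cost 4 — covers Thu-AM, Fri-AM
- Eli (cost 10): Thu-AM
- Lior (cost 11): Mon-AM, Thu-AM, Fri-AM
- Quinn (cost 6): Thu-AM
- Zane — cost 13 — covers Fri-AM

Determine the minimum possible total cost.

Lior alone covers Mon-AM, Thu-AM, Fri-AM — every shift.
Total cost: 11.

11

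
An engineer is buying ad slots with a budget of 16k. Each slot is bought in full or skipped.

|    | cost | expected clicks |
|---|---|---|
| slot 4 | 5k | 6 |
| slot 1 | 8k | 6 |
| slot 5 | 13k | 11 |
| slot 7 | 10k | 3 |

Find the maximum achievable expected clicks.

Allowing fractional choices, the relaxed optimum would be about 15.3, but ad slots are indivisible.
slot 4 + slot 1: cost 5 + 8 = 13 ≤ 16, expected clicks 6 + 6 = 12.
slot 5: cost 13 ≤ 16, expected clicks 11.
slot 4 + slot 7: cost 5 + 10 = 15 ≤ 16, expected clicks 6 + 3 = 9.
Best is slot 4 and slot 1 with total expected clicks 12.

12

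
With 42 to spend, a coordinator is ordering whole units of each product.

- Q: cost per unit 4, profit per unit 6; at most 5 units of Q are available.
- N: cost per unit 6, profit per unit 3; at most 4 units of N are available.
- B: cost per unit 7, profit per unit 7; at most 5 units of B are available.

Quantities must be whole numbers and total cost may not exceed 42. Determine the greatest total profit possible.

51

5×Q, 1×N, and 2×B: cost 40 ≤ 42, profit 5·6 + 1·3 + 2·7 = 47.
5×Q and 3×B: cost 41 ≤ 42, profit 5·6 + 3·7 = 51.
Best is 51.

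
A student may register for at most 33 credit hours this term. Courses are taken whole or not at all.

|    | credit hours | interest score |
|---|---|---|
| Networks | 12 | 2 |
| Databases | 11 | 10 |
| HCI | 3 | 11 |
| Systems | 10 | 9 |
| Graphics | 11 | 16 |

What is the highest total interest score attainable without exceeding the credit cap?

This is an integer program with binary decision variables.
Take Databases, HCI, and Graphics: credit hours 11 + 3 + 11 = 25 ≤ 33, interest score 10 + 11 + 16 = 37.
No other feasible combination does better.

37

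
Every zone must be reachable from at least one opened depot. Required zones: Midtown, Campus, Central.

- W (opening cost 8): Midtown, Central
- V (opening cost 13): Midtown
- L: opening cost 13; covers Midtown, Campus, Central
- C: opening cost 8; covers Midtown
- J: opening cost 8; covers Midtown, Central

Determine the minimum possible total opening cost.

This is a weighted set-cover instance.
The greedy cost-per-new-zone heuristic would pick W and L for 21, but a cheaper cover exists.
L alone covers Midtown, Campus, Central — every zone.
Total opening cost: 13.
No cover costs less than 13.

13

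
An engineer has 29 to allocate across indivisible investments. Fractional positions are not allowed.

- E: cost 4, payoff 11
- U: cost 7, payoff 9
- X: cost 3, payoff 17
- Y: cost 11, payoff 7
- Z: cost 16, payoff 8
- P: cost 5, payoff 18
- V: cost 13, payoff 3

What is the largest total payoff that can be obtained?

55

Allowing fractional choices, the relaxed optimum would be about 61.4, but investments are indivisible.
E + X + Z + P: cost 4 + 3 + 16 + 5 = 28 ≤ 29, payoff 11 + 17 + 8 + 18 = 54.
E + X + Y + P: cost 4 + 3 + 11 + 5 = 23 ≤ 29, payoff 11 + 17 + 7 + 18 = 53.
E + U + X + P: cost 4 + 7 + 3 + 5 = 19 ≤ 29, payoff 11 + 9 + 17 + 18 = 55.
Best is E, U, X, and P with total payoff 55.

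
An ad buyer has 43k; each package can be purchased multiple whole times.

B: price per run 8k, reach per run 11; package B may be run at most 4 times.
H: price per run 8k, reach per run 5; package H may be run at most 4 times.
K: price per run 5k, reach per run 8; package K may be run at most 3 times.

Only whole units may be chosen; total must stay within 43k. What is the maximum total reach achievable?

60

This is a bounded integer knapsack.
4×B and 2×K: price 42 ≤ 43, reach 4·11 + 2·8 = 60.
3×B and 3×K: price 39 ≤ 43, reach 3·11 + 3·8 = 57.
Best is 60.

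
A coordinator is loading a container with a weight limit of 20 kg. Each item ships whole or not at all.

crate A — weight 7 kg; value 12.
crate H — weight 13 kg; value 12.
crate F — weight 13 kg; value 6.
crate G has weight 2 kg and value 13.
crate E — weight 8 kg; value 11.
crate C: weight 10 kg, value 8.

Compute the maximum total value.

Treat it as a binary knapsack problem.
crate A + crate G + crate C: weight 7 + 2 + 10 = 19 ≤ 20, value 12 + 13 + 8 = 33.
crate G + crate E + crate C: weight 2 + 8 + 10 = 20 ≤ 20, value 13 + 11 + 8 = 32.
crate A + crate G + crate E: weight 7 + 2 + 8 = 17 ≤ 20, value 12 + 13 + 11 = 36.
Best is crate A, crate G, and crate E with total value 36.

36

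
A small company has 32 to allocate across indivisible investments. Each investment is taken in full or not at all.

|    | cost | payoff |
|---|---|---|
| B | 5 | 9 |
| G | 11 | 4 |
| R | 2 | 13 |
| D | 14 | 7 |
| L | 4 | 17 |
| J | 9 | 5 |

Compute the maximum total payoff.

Take B, G, R, L, and J: cost 5 + 11 + 2 + 4 + 9 = 31 ≤ 32, payoff 9 + 4 + 13 + 17 + 5 = 48.
No other feasible combination does better.

48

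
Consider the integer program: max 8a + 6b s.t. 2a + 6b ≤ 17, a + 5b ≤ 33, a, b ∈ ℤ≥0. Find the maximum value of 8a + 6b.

64

Relaxing integrality, the LP optimum is 68.00 at (a,b) = (8.5, 0), which is not an integer point.
(a,b)=(8,0): 2·8+6·0=16≤17, 1·8+5·0=8≤33, objective 64.
(a,b)=(7,0): 2·7+6·0=14≤17, 1·7+5·0=7≤33, objective 56.
Maximum is 64 at (a,b)=(8,0).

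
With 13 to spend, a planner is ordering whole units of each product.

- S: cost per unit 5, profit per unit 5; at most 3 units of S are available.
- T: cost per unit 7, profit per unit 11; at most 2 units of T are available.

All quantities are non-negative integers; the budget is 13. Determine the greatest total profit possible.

16

1×S and 1×T: cost 12 ≤ 13, profit 1·5 + 1·11 = 16.
1×T: cost 7 ≤ 13, profit 1·11 = 11.
Best is 16.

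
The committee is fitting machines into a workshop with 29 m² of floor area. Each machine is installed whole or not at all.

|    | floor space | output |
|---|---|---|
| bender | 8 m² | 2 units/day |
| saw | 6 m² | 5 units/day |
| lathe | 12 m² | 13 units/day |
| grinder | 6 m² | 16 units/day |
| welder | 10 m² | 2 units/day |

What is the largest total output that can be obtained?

34

This is an integer program with binary decision variables.
Allowing fractional choices, the relaxed optimum would be about 35.2, but machines are indivisible.
bender + lathe + grinder: floor space 8 + 12 + 6 = 26 ≤ 29, output 2 + 13 + 16 = 31.
saw + lathe + grinder: floor space 6 + 12 + 6 = 24 ≤ 29, output 5 + 13 + 16 = 34.
lathe + grinder + welder: floor space 12 + 6 + 10 = 28 ≤ 29, output 13 + 16 + 2 = 31.
Best is saw, lathe, and grinder with total output 34.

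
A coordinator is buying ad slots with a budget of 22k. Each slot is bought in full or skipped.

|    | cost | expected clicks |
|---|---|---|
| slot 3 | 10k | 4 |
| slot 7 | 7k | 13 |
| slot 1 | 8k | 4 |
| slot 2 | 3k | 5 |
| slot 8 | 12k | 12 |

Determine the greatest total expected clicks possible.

30

slot 7 + slot 8: cost 7 + 12 = 19 ≤ 22, expected clicks 13 + 12 = 25.
slot 7 + slot 1 + slot 2: cost 7 + 8 + 3 = 18 ≤ 22, expected clicks 13 + 4 + 5 = 22.
slot 7 + slot 2 + slot 8: cost 7 + 3 + 12 = 22 ≤ 22, expected clicks 13 + 5 + 12 = 30.
Best is slot 7, slot 2, and slot 8 with total expected clicks 30.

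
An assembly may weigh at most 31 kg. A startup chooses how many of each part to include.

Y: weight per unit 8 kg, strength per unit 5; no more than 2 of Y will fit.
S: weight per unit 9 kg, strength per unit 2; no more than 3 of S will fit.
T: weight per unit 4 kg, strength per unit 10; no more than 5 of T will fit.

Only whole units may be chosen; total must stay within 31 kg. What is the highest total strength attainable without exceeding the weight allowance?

55

This is a bounded integer knapsack.
1×S and 5×T: weight 29 ≤ 31, strength 1·2 + 5·10 = 52.
1×Y and 5×T: weight 28 ≤ 31, strength 1·5 + 5·10 = 55.
Best is 55.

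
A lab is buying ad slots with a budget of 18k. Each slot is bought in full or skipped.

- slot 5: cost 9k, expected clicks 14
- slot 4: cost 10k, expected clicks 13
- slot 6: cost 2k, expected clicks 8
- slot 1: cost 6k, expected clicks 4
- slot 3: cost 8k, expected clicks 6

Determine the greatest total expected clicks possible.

26

Treat it as a binary knapsack problem.
slot 5 + slot 6: cost 9 + 2 = 11 ≤ 18, expected clicks 14 + 8 = 22.
slot 5 + slot 6 + slot 1: cost 9 + 2 + 6 = 17 ≤ 18, expected clicks 14 + 8 + 4 = 26.
slot 4 + slot 6 + slot 1: cost 10 + 2 + 6 = 18 ≤ 18, expected clicks 13 + 8 + 4 = 25.
Best is slot 5, slot 6, and slot 1 with total expected clicks 26.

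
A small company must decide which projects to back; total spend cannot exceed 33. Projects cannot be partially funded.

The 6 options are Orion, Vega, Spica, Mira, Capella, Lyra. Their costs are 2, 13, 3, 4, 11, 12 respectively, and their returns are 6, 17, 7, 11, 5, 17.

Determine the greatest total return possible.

Treat it as a binary knapsack problem.
Orion + Vega + Spica + Lyra: cost 2 + 13 + 3 + 12 = 30 ≤ 33, return 6 + 17 + 7 + 17 = 47.
Orion + Vega + Mira + Lyra: cost 2 + 13 + 4 + 12 = 31 ≤ 33, return 6 + 17 + 11 + 17 = 51.
Vega + Spica + Mira + Lyra: cost 13 + 3 + 4 + 12 = 32 ≤ 33, return 17 + 7 + 11 + 17 = 52.
Best is Vega, Spica, Mira, and Lyra with total return 52.

52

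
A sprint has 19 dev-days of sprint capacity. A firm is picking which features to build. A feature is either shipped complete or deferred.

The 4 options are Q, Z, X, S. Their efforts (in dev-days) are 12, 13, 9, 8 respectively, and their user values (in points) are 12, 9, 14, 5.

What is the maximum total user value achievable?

X + S: effort 9 + 8 = 17 ≤ 19, user value 14 + 5 = 19.
Q: effort 12 ≤ 19, user value 12.
X: effort 9 ≤ 19, user value 14.
Best is X and S with total user value 19.

19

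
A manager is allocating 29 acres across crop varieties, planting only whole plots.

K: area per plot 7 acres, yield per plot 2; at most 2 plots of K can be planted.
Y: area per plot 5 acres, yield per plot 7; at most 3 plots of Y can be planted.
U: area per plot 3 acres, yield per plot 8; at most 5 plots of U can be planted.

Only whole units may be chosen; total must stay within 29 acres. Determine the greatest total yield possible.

3×Y and 4×U: area 27 ≤ 29, yield 3·7 + 4·8 = 53.
2×Y and 5×U: area 25 ≤ 29, yield 2·7 + 5·8 = 54.
Best is 54.

54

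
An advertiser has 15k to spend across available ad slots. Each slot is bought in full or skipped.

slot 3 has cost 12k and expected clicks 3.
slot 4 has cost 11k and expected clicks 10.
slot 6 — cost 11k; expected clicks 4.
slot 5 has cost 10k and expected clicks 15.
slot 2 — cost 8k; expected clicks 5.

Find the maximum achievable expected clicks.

slot 4: cost 11 ≤ 15, expected clicks 10.
slot 5: cost 10 ≤ 15, expected clicks 15.
Best is slot 5 with total expected clicks 15.

15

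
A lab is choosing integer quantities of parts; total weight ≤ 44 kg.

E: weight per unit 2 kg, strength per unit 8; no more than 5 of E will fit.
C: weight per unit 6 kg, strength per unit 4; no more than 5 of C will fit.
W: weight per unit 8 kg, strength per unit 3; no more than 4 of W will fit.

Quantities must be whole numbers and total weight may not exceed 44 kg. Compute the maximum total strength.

60

Take 5×E and 5×C: weight 40 ≤ 44, strength 5·8 + 5·4 = 60.
E has the best ratio (8/2) and is taken to its limit of 5; remaining capacity is filled optimally with the others.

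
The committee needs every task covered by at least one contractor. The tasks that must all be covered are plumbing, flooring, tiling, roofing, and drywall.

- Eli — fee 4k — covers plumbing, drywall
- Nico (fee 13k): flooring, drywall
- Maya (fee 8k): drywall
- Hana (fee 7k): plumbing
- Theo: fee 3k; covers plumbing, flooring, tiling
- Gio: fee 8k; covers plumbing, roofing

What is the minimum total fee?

15

This is a weighted set-cover instance.
Choose Eli, Theo, and Gio: together they cover plumbing, flooring, tiling, roofing, drywall — every task.
Total fee: 4 + 3 + 8 = 15.
No cover costs less than 15.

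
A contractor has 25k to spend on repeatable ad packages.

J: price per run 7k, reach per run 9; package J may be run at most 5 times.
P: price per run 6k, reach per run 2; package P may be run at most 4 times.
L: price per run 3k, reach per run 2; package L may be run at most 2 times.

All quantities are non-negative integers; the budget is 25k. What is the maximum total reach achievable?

3×J and 1×L: price 24 ≤ 25, reach 3·9 + 1·2 = 29.
3×J: price 21 ≤ 25, reach 3·9 = 27.
Best is 29.

29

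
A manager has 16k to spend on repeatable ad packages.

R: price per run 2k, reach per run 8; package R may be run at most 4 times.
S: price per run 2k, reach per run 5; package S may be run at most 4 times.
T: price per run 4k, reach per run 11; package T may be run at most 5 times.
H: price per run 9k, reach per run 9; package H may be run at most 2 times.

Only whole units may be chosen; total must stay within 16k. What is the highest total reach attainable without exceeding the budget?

54

Take 4×R and 2×T: price 16 ≤ 16, reach 4·8 + 2·11 = 54.
R has the best ratio (8/2) and is taken to its limit of 4; remaining capacity is filled optimally with the others.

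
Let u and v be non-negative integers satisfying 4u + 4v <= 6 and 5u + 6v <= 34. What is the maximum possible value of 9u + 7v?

The continuous relaxation peaks at (1.5, 0) with value 13.50; rounding to a feasible lattice point costs some objective.
(u,v)=(1,0) is feasible, giving 9.
(u,v)=(0,1) is feasible, giving 7.
(u,v)=(0,0) is feasible, giving 0.
The best lattice point is (1,0), giving 9.

9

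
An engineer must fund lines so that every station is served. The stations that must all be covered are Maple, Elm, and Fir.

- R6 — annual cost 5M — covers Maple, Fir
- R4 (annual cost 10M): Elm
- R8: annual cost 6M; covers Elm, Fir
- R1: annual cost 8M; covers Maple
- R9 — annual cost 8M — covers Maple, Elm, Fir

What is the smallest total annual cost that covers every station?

R9 alone covers Maple, Elm, Fir — every station.
Total annual cost: 8.

8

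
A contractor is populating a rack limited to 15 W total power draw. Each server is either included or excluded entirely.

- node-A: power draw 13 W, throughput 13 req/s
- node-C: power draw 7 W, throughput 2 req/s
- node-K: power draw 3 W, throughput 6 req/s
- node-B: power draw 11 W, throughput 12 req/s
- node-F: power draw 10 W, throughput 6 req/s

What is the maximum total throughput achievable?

18

Take node-K and node-B: power draw 3 + 11 = 14 ≤ 15, throughput 6 + 12 = 18.
No other feasible combination does better.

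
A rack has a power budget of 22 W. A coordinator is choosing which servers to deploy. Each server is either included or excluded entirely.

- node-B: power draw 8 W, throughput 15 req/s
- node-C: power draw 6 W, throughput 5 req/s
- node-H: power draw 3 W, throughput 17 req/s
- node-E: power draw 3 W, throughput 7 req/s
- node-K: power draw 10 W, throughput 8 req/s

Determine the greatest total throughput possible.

44

This is an integer program with binary decision variables.
node-B + node-H + node-E: power draw 8 + 3 + 3 = 14 ≤ 22, throughput 15 + 17 + 7 = 39.
node-B + node-H + node-K: power draw 8 + 3 + 10 = 21 ≤ 22, throughput 15 + 17 + 8 = 40.
node-B + node-C + node-H + node-E: power draw 8 + 6 + 3 + 3 = 20 ≤ 22, throughput 15 + 5 + 17 + 7 = 44.
Best is node-B, node-C, node-H, and node-E with total throughput 44.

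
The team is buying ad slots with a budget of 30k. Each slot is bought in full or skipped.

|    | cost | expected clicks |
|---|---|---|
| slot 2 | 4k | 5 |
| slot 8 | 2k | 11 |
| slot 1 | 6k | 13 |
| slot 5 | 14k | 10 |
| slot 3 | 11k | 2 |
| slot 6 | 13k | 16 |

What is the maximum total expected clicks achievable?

45

Allowing fractional choices, the relaxed optimum would be about 48.6, but ad slots are indivisible.
slot 8 + slot 1 + slot 6: cost 2 + 6 + 13 = 21 ≤ 30, expected clicks 11 + 13 + 16 = 40.
slot 2 + slot 8 + slot 1 + slot 6: cost 4 + 2 + 6 + 13 = 25 ≤ 30, expected clicks 5 + 11 + 13 + 16 = 45.
slot 2 + slot 8 + slot 1 + slot 5: cost 4 + 2 + 6 + 14 = 26 ≤ 30, expected clicks 5 + 11 + 13 + 10 = 39.
Best is slot 2, slot 8, slot 1, and slot 6 with total expected clicks 45.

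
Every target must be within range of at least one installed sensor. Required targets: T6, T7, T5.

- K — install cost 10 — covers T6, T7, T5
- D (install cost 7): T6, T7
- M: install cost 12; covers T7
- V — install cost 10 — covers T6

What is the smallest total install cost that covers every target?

K alone covers T6, T7, T5 — every target.
Total install cost: 10.
No cover costs less than 10.

10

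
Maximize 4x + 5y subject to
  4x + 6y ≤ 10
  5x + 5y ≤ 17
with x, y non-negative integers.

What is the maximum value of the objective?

(x,y)=(1,1) is feasible, giving 9.
(x,y)=(2,0) is feasible, giving 8.
(x,y)=(0,1) is feasible, giving 5.
The best lattice point is (1,1), giving 9.

9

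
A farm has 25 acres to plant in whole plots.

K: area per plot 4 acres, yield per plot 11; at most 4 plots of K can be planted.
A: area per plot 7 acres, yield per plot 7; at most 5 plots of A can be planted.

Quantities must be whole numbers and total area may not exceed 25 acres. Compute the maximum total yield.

51

This is a bounded integer knapsack.
Take 4×K and 1×A: area 23 ≤ 25, yield 4·11 + 1·7 = 51.
K has the best ratio (11/4) and is taken to its limit of 4; remaining capacity is filled optimally with the others.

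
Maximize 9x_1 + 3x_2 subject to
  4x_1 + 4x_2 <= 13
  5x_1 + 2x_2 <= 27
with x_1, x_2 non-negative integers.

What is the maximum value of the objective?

27

(x_1,x_2)=(3,0): 4·3+4·0=12≤13, 5·3+2·0=15≤27, objective 27.
(x_1,x_2)=(2,1): 4·2+4·1=12≤13, 5·2+2·1=12≤27, objective 21.
No feasible integer point exceeds 27.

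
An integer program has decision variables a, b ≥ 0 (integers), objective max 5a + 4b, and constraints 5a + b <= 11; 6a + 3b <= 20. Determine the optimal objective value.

24

Relaxing integrality, the LP optimum is 26.67 at (a,b) = (0, 6.67), which is not an integer point.
(a,b)=(0,6): 5·0+1·6=6≤11, 6·0+3·6=18≤20, objective 24.
(a,b)=(0,5): 5·0+1·5=5≤11, 6·0+3·5=15≤20, objective 20.
Maximum is 24 at (a,b)=(0,6).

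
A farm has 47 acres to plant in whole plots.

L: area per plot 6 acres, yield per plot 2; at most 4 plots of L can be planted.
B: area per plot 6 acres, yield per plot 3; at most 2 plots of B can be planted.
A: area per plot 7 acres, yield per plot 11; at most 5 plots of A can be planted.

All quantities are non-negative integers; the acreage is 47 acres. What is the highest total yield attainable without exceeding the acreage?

61

1×L, 1×B, and 5×A: area 47 ≤ 47, yield 1·2 + 1·3 + 5·11 = 60.
2×B and 5×A: area 47 ≤ 47, yield 2·3 + 5·11 = 61.
Best is 61.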